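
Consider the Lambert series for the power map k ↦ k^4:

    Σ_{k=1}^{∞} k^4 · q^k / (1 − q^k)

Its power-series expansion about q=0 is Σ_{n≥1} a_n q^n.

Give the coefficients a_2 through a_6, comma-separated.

17, 82, 273, 626, 1394

d|2:{1,2}  Σf=1+16=17
q^3  k|3↦f(k): 3:81 1:1  a_3=82
n=4: 1·4 2·2 4·1  f→[1+16+256]=273
[q^5] f(1)=1,f(5)=625 ⇒ 626
d|6:{1,2,3,6}  Σf=1+16+81+1296=1394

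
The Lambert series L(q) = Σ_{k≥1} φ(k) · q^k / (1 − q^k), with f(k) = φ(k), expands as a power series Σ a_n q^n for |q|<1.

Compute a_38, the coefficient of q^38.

n=38: 38·1 19·2 2·19 1·38  φ→[18+18+1+1]=38

a_38 = 38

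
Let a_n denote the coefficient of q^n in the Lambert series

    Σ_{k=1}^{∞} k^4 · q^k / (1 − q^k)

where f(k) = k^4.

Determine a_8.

a_8 = 4369

d|8:{8,4,2,1}  Σf=4096+256+16+1=4369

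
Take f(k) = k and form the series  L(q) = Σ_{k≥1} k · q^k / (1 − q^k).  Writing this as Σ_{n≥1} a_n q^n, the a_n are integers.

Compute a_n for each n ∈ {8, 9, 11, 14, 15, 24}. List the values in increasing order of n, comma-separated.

15, 13, 12, 24, 24, 60

q^8  k|8↦f(k): 8:8 4:4 2:2 1:1  a_8=15
d|9:{9,3,1}  Σf=9+3+1=13
q^11  k|11↦f(k): 11:11 1:1  a_11=12
q^14  k|14↦f(k): 14:14 7:7 2:2 1:1  a_14=24
[q^15] f(15)=15,f(5)=5,f(3)=3,f(1)=1 ⇒ 24
d|24:{24,12,8,6,4,3,2,1}  Σf=24+12+8+6+4+3+2+1=60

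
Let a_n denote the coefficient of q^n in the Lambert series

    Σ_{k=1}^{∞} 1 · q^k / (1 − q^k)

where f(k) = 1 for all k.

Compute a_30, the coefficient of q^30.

a_30 = 8

q^30  k|30↦f(k): 1:1 2:1 3:1 5:1 6:1 10:1 15:1 30:1  a_30=8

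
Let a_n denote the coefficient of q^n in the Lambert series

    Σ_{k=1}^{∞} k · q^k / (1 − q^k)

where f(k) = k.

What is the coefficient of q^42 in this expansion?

q^42  k|42↦f(k): 1:1 2:2 3:3 6:6 7:7 14:14 21:21 42:42  a_42=96

a_42 = 96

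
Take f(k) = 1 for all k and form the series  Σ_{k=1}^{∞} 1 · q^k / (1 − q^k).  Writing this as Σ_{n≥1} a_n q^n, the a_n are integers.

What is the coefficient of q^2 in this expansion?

a_2 = 2

d|2:{1,2}  Σf=1+1=2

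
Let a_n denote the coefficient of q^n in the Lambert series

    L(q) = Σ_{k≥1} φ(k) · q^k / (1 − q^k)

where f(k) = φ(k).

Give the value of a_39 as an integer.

n=39: 1·39 3·13 13·3 39·1  φ→[1+2+12+24]=39

a_39 = 39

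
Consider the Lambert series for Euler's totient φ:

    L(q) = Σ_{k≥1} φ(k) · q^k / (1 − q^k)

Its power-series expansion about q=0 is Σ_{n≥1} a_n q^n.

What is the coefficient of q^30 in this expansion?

n=30: 30·1 15·2 10·3 6·5 5·6 3·10 2·15 1·30  φ→[8+8+4+2+4+2+1+1]=30

a_30 = 30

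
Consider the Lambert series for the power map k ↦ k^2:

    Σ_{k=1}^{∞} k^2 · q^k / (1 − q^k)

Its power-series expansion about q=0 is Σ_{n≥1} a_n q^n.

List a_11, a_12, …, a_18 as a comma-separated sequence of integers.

[q^11] f(11)=121,f(1)=1 ⇒ 122
n=12: 1·12 2·6 3·4 4·3 6·2 12·1  f→[1+4+9+16+36+144]=210
n=13: 1·13 13·1  f→[1+169]=170
d|14:{1,2,7,14}  Σf=1+4+49+196=250
q^15  k|15↦f(k): 1:1 3:9 5:25 15:225  a_15=260
d|16:{16,8,4,2,1}  Σf=256+64+16+4+1=341
q^17  k|17↦f(k): 1:1 17:289  a_17=290
d|18:{18,9,6,3,2,1}  Σf=324+81+36+9+4+1=455

122, 210, 170, 250, 260, 341, 290, 455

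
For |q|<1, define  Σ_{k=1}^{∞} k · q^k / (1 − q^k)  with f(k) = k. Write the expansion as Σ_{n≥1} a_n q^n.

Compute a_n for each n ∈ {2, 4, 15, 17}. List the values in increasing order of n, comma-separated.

d|2:{2,1}  Σf=2+1=3
n=4: 1·4 2·2 4·1  f→[1+2+4]=7
d|15:{15,5,3,1}  Σf=15+5+3+1=24
n=17: 1·17 17·1  f→[1+17]=18

3, 7, 24, 18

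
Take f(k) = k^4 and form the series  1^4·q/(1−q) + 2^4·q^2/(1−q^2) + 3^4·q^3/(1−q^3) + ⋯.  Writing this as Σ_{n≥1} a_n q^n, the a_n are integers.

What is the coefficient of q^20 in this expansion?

a_20 = 170898

d|20:{1,2,4,5,10,20}  Σf=1+16+256+625+10000+160000=170898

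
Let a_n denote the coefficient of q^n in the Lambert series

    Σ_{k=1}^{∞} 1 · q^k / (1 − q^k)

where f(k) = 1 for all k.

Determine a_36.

a_36 = 9

d|36:{1,2,3,4,6,9,12,18,36}  Σf=1+1+1+1+1+1+1+1+1=9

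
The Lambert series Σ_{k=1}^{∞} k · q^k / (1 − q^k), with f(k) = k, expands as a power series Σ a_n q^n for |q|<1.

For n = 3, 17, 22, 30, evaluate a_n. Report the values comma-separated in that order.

4, 18, 36, 72

d|3:{1,3}  Σf=1+3=4
q^17  k|17↦f(k): 17:17 1:1  a_17=18
[q^22] f(1)=1,f(2)=2,f(11)=11,f(22)=22 ⇒ 36
q^30  k|30↦f(k): 30:30 15:15 10:10 6:6 5:5 3:3 2:2 1:1  a_30=72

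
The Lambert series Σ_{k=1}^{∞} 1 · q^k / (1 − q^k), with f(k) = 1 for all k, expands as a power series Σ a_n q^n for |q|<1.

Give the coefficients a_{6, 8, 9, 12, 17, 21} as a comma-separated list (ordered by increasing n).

n=6: 1·6 2·3 3·2 6·1  f→[1+1+1+1]=4
[q^8] f(8)=1,f(4)=1,f(2)=1,f(1)=1 ⇒ 4
n=9: 1·9 3·3 9·1  f→[1+1+1]=3
d|12:{1,2,3,4,6,12}  Σf=1+1+1+1+1+1=6
n=17: 17·1 1·17  f→[1+1]=2
q^21  k|21↦f(k): 1:1 3:1 7:1 21:1  a_21=4

4, 4, 3, 6, 2, 4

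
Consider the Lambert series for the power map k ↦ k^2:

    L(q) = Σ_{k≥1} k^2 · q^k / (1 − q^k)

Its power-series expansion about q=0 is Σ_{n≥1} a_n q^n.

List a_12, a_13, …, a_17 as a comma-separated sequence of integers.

210, 170, 250, 260, 341, 290

d|12:{1,2,3,4,6,12}  Σf=1+4+9+16+36+144=210
[q^13] f(13)=169,f(1)=1 ⇒ 170
n=14: 1·14 2·7 7·2 14·1  f→[1+4+49+196]=250
n=15: 1·15 3·5 5·3 15·1  f→[1+9+25+225]=260
d|16:{1,2,4,8,16}  Σf=1+4+16+64+256=341
q^17  k|17↦f(k): 1:1 17:289  a_17=290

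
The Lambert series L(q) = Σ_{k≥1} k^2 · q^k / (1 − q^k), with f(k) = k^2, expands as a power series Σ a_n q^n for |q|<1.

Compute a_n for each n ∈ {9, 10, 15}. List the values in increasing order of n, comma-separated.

[q^9] f(9)=81,f(3)=9,f(1)=1 ⇒ 91
n=10: 1·10 2·5 5·2 10·1  f→[1+4+25+100]=130
d|15:{15,5,3,1}  Σf=225+25+9+1=260

91, 130, 260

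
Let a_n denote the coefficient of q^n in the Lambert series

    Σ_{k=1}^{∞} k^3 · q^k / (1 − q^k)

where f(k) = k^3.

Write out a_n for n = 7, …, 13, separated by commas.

344, 585, 757, 1134, 1332, 2044, 2198

q^7  k|7↦f(k): 7:343 1:1  a_7=344
d|8:{8,4,2,1}  Σf=512+64+8+1=585
q^9  k|9↦f(k): 9:729 3:27 1:1  a_9=757
q^10  k|10↦f(k): 1:1 2:8 5:125 10:1000  a_10=1134
q^11  k|11↦f(k): 11:1331 1:1  a_11=1332
[q^12] f(12)=1728,f(6)=216,f(4)=64,f(3)=27,f(2)=8,f(1)=1 ⇒ 2044
[q^13] f(13)=2197,f(1)=1 ⇒ 2198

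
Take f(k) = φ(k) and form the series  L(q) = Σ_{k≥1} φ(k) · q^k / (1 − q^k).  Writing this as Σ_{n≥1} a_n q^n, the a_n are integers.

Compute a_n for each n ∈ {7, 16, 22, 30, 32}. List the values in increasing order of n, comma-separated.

d|7:{1,7}  Σφ=1+6=7
q^16  k|16↦φ(k): 16:8 8:4 4:2 2:1 1:1  a_16=16
d|22:{1,2,11,22}  Σφ=1+1+10+10=22
[q^30] φ(1)=1,φ(2)=1,φ(3)=2,φ(5)=4,φ(6)=2,φ(10)=4,φ(15)=8,φ(30)=8 ⇒ 30
d|32:{32,16,8,4,2,1}  Σφ=16+8+4+2+1+1=32

7, 16, 22, 30, 32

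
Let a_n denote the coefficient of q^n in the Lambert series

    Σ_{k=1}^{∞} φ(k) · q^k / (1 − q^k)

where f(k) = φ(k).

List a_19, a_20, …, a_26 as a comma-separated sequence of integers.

d|19:{19,1}  Σφ=18+1=19
q^20  k|20↦φ(k): 1:1 2:1 4:2 5:4 10:4 20:8  a_20=20
q^21  k|21↦φ(k): 21:12 7:6 3:2 1:1  a_21=21
n=22: 22·1 11·2 2·11 1·22  φ→[10+10+1+1]=22
d|23:{1,23}  Σφ=1+22=23
q^24  k|24↦φ(k): 1:1 2:1 3:2 4:2 6:2 8:4 12:4 24:8  a_24=24
n=25: 1·25 5·5 25·1  φ→[1+4+20]=25
q^26  k|26↦φ(k): 1:1 2:1 13:12 26:12  a_26=26

19, 20, 21, 22, 23, 24, 25, 26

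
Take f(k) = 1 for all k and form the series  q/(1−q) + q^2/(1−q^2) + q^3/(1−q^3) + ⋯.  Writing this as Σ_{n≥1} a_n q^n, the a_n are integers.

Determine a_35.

d|35:{1,5,7,35}  Σf=1+1+1+1=4

a_35 = 4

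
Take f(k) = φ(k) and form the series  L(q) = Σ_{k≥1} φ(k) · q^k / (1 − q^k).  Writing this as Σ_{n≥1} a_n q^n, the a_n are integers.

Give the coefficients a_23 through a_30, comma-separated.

[q^23] φ(23)=22,φ(1)=1 ⇒ 23
d|24:{24,12,8,6,4,3,2,1}  Σφ=8+4+4+2+2+2+1+1=24
n=25: 25·1 5·5 1·25  φ→[20+4+1]=25
d|26:{1,2,13,26}  Σφ=1+1+12+12=26
d|27:{27,9,3,1}  Σφ=18+6+2+1=27
[q^28] φ(1)=1,φ(2)=1,φ(4)=2,φ(7)=6,φ(14)=6,φ(28)=12 ⇒ 28
n=29: 1·29 29·1  φ→[1+28]=29
n=30: 1·30 2·15 3·10 5·6 6·5 10·3 15·2 30·1  φ→[1+1+2+4+2+4+8+8]=30

23, 24, 25, 26, 27, 28, 29, 30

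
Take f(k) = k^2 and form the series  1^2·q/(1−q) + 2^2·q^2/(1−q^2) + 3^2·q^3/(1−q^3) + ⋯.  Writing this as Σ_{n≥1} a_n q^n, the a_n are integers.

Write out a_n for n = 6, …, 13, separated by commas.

50, 50, 85, 91, 130, 122, 210, 170

[q^6] f(6)=36,f(3)=9,f(2)=4,f(1)=1 ⇒ 50
n=7: 7·1 1·7  f→[49+1]=50
[q^8] f(1)=1,f(2)=4,f(4)=16,f(8)=64 ⇒ 85
q^9  k|9↦f(k): 9:81 3:9 1:1  a_9=91
[q^10] f(1)=1,f(2)=4,f(5)=25,f(10)=100 ⇒ 130
q^11  k|11↦f(k): 1:1 11:121  a_11=122
q^12  k|12↦f(k): 12:144 6:36 4:16 3:9 2:4 1:1  a_12=210
d|13:{13,1}  Σf=169+1=170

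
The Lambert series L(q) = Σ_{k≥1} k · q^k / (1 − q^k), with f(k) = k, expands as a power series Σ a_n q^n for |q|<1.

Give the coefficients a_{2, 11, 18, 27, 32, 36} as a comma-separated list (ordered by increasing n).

[q^2] f(2)=2,f(1)=1 ⇒ 3
n=11: 11·1 1·11  f→[11+1]=12
n=18: 1·18 2·9 3·6 6·3 9·2 18·1  f→[1+2+3+6+9+18]=39
[q^27] f(27)=27,f(9)=9,f(3)=3,f(1)=1 ⇒ 40
[q^32] f(32)=32,f(16)=16,f(8)=8,f(4)=4,f(2)=2,f(1)=1 ⇒ 63
[q^36] f(1)=1,f(2)=2,f(3)=3,f(4)=4,f(6)=6,f(9)=9,f(12)=12,f(18)=18,f(36)=36 ⇒ 91

3, 12, 39, 40, 63, 91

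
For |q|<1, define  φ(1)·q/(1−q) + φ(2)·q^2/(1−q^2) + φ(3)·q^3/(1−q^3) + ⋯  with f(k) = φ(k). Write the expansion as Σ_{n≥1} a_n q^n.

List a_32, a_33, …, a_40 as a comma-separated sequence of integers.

d|32:{1,2,4,8,16,32}  Σφ=1+1+2+4+8+16=32
d|33:{33,11,3,1}  Σφ=20+10+2+1=33
q^34  k|34↦φ(k): 34:16 17:16 2:1 1:1  a_34=34
d|35:{1,5,7,35}  Σφ=1+4+6+24=35
n=36: 1·36 2·18 3·12 4·9 6·6 9·4 12·3 18·2 36·1  φ→[1+1+2+2+2+6+4+6+12]=36
q^37  k|37↦φ(k): 37:36 1:1  a_37=37
n=38: 1·38 2·19 19·2 38·1  φ→[1+1+18+18]=38
n=39: 39·1 13·3 3·13 1·39  φ→[24+12+2+1]=39
q^40  k|40↦φ(k): 1:1 2:1 4:2 5:4 8:4 10:4 20:8 40:16  a_40=40

32, 33, 34, 35, 36, 37, 38, 39, 40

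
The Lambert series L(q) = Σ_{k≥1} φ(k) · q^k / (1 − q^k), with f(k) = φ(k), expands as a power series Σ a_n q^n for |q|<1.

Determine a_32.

n=32: 1·32 2·16 4·8 8·4 16·2 32·1  φ→[1+1+2+4+8+16]=32

a_32 = 32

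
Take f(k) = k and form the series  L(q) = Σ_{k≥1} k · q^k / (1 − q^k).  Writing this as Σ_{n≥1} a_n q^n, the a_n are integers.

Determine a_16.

a_16 = 31

[q^16] f(1)=1,f(2)=2,f(4)=4,f(8)=8,f(16)=16 ⇒ 31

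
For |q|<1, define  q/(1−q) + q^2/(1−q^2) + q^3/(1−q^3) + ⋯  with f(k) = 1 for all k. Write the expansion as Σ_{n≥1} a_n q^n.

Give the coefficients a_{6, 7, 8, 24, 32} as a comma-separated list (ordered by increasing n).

q^6  k|6↦f(k): 6:1 3:1 2:1 1:1  a_6=4
d|7:{1,7}  Σf=1+1=2
d|8:{1,2,4,8}  Σf=1+1+1+1=4
n=24: 1·24 2·12 3·8 4·6 6·4 8·3 12·2 24·1  f→[1+1+1+1+1+1+1+1]=8
d|32:{32,16,8,4,2,1}  Σf=1+1+1+1+1+1=6

4, 2, 4, 8, 6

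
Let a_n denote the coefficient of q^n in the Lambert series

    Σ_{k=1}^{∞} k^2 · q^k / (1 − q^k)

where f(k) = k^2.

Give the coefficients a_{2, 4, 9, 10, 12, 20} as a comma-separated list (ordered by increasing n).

5, 21, 91, 130, 210, 546

[q^2] f(1)=1,f(2)=4 ⇒ 5
n=4: 1·4 2·2 4·1  f→[1+4+16]=21
d|9:{9,3,1}  Σf=81+9+1=91
n=10: 1·10 2·5 5·2 10·1  f→[1+4+25+100]=130
[q^12] f(1)=1,f(2)=4,f(3)=9,f(4)=16,f(6)=36,f(12)=144 ⇒ 210
d|20:{20,10,5,4,2,1}  Σf=400+100+25+16+4+1=546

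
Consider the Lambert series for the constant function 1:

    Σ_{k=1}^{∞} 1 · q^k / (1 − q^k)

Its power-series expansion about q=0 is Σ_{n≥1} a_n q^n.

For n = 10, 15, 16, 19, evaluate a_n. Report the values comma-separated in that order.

d|10:{10,5,2,1}  Σf=1+1+1+1=4
q^15  k|15↦f(k): 1:1 3:1 5:1 15:1  a_15=4
[q^16] f(16)=1,f(8)=1,f(4)=1,f(2)=1,f(1)=1 ⇒ 5
d|19:{1,19}  Σf=1+1=2

4, 4, 5, 2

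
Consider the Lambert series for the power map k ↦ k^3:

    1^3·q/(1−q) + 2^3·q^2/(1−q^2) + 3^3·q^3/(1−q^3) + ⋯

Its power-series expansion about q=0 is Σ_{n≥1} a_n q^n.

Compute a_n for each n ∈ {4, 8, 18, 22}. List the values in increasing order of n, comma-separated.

n=4: 1·4 2·2 4·1  f→[1+8+64]=73
d|8:{8,4,2,1}  Σf=512+64+8+1=585
n=18: 1·18 2·9 3·6 6·3 9·2 18·1  f→[1+8+27+216+729+5832]=6813
d|22:{22,11,2,1}  Σf=10648+1331+8+1=11988

73, 585, 6813, 11988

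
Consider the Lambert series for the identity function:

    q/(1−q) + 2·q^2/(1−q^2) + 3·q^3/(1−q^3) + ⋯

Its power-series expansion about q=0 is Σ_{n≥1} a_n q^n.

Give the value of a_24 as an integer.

a_24 = 60

q^24  k|24↦f(k): 24:24 12:12 8:8 6:6 4:4 3:3 2:2 1:1  a_24=60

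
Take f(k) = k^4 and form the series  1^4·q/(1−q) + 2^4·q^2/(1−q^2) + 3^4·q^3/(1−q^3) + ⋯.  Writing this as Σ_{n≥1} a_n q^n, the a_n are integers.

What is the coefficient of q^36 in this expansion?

n=36: 36·1 18·2 12·3 9·4 6·6 4·9 3·12 2·18 1·36  f→[1679616+104976+20736+6561+1296+256+81+16+1]=1813539

a_36 = 1813539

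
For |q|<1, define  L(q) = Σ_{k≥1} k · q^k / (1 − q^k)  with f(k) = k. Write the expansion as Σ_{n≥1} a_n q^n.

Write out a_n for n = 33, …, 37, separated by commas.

48, 54, 48, 91, 38

[q^33] f(33)=33,f(11)=11,f(3)=3,f(1)=1 ⇒ 48
d|34:{1,2,17,34}  Σf=1+2+17+34=54
[q^35] f(1)=1,f(5)=5,f(7)=7,f(35)=35 ⇒ 48
[q^36] f(36)=36,f(18)=18,f(12)=12,f(9)=9,f(6)=6,f(4)=4,f(3)=3,f(2)=2,f(1)=1 ⇒ 91
d|37:{37,1}  Σf=37+1=38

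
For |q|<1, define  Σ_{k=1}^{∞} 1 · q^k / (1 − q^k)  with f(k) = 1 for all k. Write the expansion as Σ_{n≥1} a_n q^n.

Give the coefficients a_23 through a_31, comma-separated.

q^23  k|23↦f(k): 23:1 1:1  a_23=2
[q^24] f(24)=1,f(12)=1,f(8)=1,f(6)=1,f(4)=1,f(3)=1,f(2)=1,f(1)=1 ⇒ 8
n=25: 25·1 5·5 1·25  f→[1+1+1]=3
n=26: 1·26 2·13 13·2 26·1  f→[1+1+1+1]=4
d|27:{27,9,3,1}  Σf=1+1+1+1=4
d|28:{28,14,7,4,2,1}  Σf=1+1+1+1+1+1=6
[q^29] f(29)=1,f(1)=1 ⇒ 2
d|30:{1,2,3,5,6,10,15,30}  Σf=1+1+1+1+1+1+1+1=8
[q^31] f(31)=1,f(1)=1 ⇒ 2

2, 8, 3, 4, 4, 6, 2, 8, 2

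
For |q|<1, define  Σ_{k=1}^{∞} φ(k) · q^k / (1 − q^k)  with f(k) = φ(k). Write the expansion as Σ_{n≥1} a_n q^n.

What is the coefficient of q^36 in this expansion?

n=36: 1·36 2·18 3·12 4·9 6·6 9·4 12·3 18·2 36·1  φ→[1+1+2+2+2+6+4+6+12]=36

a_36 = 36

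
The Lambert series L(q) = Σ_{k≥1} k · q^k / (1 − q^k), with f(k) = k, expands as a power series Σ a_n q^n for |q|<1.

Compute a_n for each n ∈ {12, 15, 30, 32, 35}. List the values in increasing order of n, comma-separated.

28, 24, 72, 63, 48

d|12:{1,2,3,4,6,12}  Σf=1+2+3+4+6+12=28
q^15  k|15↦f(k): 15:15 5:5 3:3 1:1  a_15=24
q^30  k|30↦f(k): 1:1 2:2 3:3 5:5 6:6 10:10 15:15 30:30  a_30=72
n=32: 32·1 16·2 8·4 4·8 2·16 1·32  f→[32+16+8+4+2+1]=63
n=35: 35·1 7·5 5·7 1·35  f→[35+7+5+1]=48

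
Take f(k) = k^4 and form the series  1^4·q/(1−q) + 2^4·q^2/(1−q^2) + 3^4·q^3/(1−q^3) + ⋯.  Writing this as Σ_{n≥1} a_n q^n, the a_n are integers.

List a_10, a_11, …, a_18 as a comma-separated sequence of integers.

10642, 14642, 22386, 28562, 40834, 51332, 69905, 83522, 112931

q^10  k|10↦f(k): 10:10000 5:625 2:16 1:1  a_10=10642
n=11: 11·1 1·11  f→[14641+1]=14642
q^12  k|12↦f(k): 12:20736 6:1296 4:256 3:81 2:16 1:1  a_12=22386
q^13  k|13↦f(k): 1:1 13:28561  a_13=28562
n=14: 14·1 7·2 2·7 1·14  f→[38416+2401+16+1]=40834
q^15  k|15↦f(k): 1:1 3:81 5:625 15:50625  a_15=51332
n=16: 16·1 8·2 4·4 2·8 1·16  f→[65536+4096+256+16+1]=69905
[q^17] f(17)=83521,f(1)=1 ⇒ 83522
[q^18] f(18)=104976,f(9)=6561,f(6)=1296,f(3)=81,f(2)=16,f(1)=1 ⇒ 112931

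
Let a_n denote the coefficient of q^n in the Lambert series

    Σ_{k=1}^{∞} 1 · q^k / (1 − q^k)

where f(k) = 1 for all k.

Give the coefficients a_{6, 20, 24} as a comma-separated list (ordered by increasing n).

n=6: 6·1 3·2 2·3 1·6  f→[1+1+1+1]=4
q^20  k|20↦f(k): 1:1 2:1 4:1 5:1 10:1 20:1  a_20=6
q^24  k|24↦f(k): 1:1 2:1 3:1 4:1 6:1 8:1 12:1 24:1  a_24=8

4, 6, 8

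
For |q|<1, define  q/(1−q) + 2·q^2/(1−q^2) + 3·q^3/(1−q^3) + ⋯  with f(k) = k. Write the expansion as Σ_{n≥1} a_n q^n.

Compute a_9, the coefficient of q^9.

d|9:{1,3,9}  Σf=1+3+9=13

a_9 = 13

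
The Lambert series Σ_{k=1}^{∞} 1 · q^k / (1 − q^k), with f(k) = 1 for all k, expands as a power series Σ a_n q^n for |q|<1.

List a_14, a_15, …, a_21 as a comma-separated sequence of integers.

4, 4, 5, 2, 6, 2, 6, 4

d|14:{1,2,7,14}  Σf=1+1+1+1=4
n=15: 1·15 3·5 5·3 15·1  f→[1+1+1+1]=4
q^16  k|16↦f(k): 1:1 2:1 4:1 8:1 16:1  a_16=5
n=17: 17·1 1·17  f→[1+1]=2
[q^18] f(1)=1,f(2)=1,f(3)=1,f(6)=1,f(9)=1,f(18)=1 ⇒ 6
[q^19] f(1)=1,f(19)=1 ⇒ 2
q^20  k|20↦f(k): 1:1 2:1 4:1 5:1 10:1 20:1  a_20=6
d|21:{21,7,3,1}  Σf=1+1+1+1=4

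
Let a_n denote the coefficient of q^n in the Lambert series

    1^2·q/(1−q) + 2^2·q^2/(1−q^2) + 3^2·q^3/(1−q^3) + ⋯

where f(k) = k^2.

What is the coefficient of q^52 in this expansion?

d|52:{1,2,4,13,26,52}  Σf=1+4+16+169+676+2704=3570

a_52 = 3570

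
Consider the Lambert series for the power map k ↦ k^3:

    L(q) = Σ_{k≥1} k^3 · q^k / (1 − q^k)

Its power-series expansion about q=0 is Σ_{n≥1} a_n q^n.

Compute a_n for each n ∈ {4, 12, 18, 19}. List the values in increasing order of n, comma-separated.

73, 2044, 6813, 6860

[q^4] f(4)=64,f(2)=8,f(1)=1 ⇒ 73
[q^12] f(12)=1728,f(6)=216,f(4)=64,f(3)=27,f(2)=8,f(1)=1 ⇒ 2044
[q^18] f(1)=1,f(2)=8,f(3)=27,f(6)=216,f(9)=729,f(18)=5832 ⇒ 6813
q^19  k|19↦f(k): 1:1 19:6859  a_19=6860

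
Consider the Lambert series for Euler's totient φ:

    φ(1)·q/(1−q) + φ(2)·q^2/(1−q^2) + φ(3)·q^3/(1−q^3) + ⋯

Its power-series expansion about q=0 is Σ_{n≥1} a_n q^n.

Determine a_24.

d|24:{24,12,8,6,4,3,2,1}  Σφ=8+4+4+2+2+2+1+1=24

a_24 = 24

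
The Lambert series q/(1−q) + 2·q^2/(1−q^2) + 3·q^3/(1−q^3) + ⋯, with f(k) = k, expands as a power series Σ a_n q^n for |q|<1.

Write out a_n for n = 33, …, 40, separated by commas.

48, 54, 48, 91, 38, 60, 56, 90

n=33: 33·1 11·3 3·11 1·33  f→[33+11+3+1]=48
[q^34] f(34)=34,f(17)=17,f(2)=2,f(1)=1 ⇒ 54
[q^35] f(1)=1,f(5)=5,f(7)=7,f(35)=35 ⇒ 48
n=36: 36·1 18·2 12·3 9·4 6·6 4·9 3·12 2·18 1·36  f→[36+18+12+9+6+4+3+2+1]=91
n=37: 1·37 37·1  f→[1+37]=38
q^38  k|38↦f(k): 1:1 2:2 19:19 38:38  a_38=60
n=39: 39·1 13·3 3·13 1·39  f→[39+13+3+1]=56
n=40: 1·40 2·20 4·10 5·8 8·5 10·4 20·2 40·1  f→[1+2+4+5+8+10+20+40]=90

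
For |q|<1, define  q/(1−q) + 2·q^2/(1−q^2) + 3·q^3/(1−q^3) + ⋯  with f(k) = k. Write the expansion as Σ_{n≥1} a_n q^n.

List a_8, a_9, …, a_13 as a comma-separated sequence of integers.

[q^8] f(8)=8,f(4)=4,f(2)=2,f(1)=1 ⇒ 15
[q^9] f(9)=9,f(3)=3,f(1)=1 ⇒ 13
[q^10] f(10)=10,f(5)=5,f(2)=2,f(1)=1 ⇒ 18
[q^11] f(11)=11,f(1)=1 ⇒ 12
d|12:{12,6,4,3,2,1}  Σf=12+6+4+3+2+1=28
[q^13] f(13)=13,f(1)=1 ⇒ 14

15, 13, 18, 12, 28, 14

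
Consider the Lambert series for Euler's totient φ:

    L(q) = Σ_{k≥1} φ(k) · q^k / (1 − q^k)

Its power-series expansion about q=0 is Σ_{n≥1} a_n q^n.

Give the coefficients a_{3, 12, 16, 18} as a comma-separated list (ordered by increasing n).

d|3:{3,1}  Σφ=2+1=3
[q^12] φ(12)=4,φ(6)=2,φ(4)=2,φ(3)=2,φ(2)=1,φ(1)=1 ⇒ 12
n=16: 1·16 2·8 4·4 8·2 16·1  φ→[1+1+2+4+8]=16
n=18: 1·18 2·9 3·6 6·3 9·2 18·1  φ→[1+1+2+2+6+6]=18

3, 12, 16, 18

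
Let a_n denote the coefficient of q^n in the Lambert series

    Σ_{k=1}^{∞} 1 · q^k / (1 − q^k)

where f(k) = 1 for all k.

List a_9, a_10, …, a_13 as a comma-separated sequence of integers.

3, 4, 2, 6, 2

n=9: 1·9 3·3 9·1  f→[1+1+1]=3
[q^10] f(10)=1,f(5)=1,f(2)=1,f(1)=1 ⇒ 4
d|11:{1,11}  Σf=1+1=2
d|12:{1,2,3,4,6,12}  Σf=1+1+1+1+1+1=6
q^13  k|13↦f(k): 13:1 1:1  a_13=2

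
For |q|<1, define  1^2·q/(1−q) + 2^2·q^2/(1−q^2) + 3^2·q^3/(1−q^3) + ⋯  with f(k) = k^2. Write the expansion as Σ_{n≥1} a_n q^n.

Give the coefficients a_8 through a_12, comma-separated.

n=8: 1·8 2·4 4·2 8·1  f→[1+4+16+64]=85
q^9  k|9↦f(k): 9:81 3:9 1:1  a_9=91
d|10:{1,2,5,10}  Σf=1+4+25+100=130
n=11: 1·11 11·1  f→[1+121]=122
[q^12] f(12)=144,f(6)=36,f(4)=16,f(3)=9,f(2)=4,f(1)=1 ⇒ 210

85, 91, 130, 122, 210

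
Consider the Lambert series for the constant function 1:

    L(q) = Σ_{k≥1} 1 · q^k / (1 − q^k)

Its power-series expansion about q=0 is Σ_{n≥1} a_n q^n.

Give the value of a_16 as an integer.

[q^16] f(1)=1,f(2)=1,f(4)=1,f(8)=1,f(16)=1 ⇒ 5

a_16 = 5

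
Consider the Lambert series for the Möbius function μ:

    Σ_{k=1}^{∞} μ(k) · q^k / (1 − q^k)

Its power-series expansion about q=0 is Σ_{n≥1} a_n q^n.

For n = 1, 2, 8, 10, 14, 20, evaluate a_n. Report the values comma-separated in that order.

1, 0, 0, 0, 0, 0

n=1: 1·1  μ→[1]=1
n=2: 1·2 2·1  μ→[1+(-1)]=0
n=8: 1·8 2·4 4·2 8·1  μ→[1+(-1)+0+0]=0
d|10:{1,2,5,10}  Σμ=1+(-1)+(-1)+1=0
[q^14] μ(1)=1,μ(2)=-1,μ(7)=-1,μ(14)=1 ⇒ 0
d|20:{20,10,5,4,2,1}  Σμ=0+1+(-1)+0+(-1)+1=0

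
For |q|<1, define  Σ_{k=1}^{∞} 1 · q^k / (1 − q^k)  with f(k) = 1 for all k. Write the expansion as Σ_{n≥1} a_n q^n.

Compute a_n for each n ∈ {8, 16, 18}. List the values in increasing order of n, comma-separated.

4, 5, 6

d|8:{1,2,4,8}  Σf=1+1+1+1=4
q^16  k|16↦f(k): 1:1 2:1 4:1 8:1 16:1  a_16=5
n=18: 18·1 9·2 6·3 3·6 2·9 1·18  f→[1+1+1+1+1+1]=6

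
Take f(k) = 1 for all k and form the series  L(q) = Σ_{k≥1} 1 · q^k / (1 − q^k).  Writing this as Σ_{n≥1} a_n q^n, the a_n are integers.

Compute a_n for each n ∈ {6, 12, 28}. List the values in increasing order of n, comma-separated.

4, 6, 6

n=6: 1·6 2·3 3·2 6·1  f→[1+1+1+1]=4
q^12  k|12↦f(k): 1:1 2:1 3:1 4:1 6:1 12:1  a_12=6
d|28:{28,14,7,4,2,1}  Σf=1+1+1+1+1+1=6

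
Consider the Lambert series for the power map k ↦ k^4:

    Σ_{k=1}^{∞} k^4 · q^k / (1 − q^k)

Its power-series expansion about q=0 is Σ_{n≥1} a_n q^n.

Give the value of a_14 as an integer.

q^14  k|14↦f(k): 1:1 2:16 7:2401 14:38416  a_14=40834

a_14 = 40834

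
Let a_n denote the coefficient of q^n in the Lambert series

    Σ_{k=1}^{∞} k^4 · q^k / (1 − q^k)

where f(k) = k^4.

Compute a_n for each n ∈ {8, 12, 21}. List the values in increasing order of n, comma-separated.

[q^8] f(8)=4096,f(4)=256,f(2)=16,f(1)=1 ⇒ 4369
d|12:{12,6,4,3,2,1}  Σf=20736+1296+256+81+16+1=22386
d|21:{1,3,7,21}  Σf=1+81+2401+194481=196964

4369, 22386, 196964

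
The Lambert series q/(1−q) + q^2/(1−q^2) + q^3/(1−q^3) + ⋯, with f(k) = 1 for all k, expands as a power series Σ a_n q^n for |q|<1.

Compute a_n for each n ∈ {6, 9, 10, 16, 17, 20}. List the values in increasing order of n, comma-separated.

q^6  k|6↦f(k): 1:1 2:1 3:1 6:1  a_6=4
q^9  k|9↦f(k): 1:1 3:1 9:1  a_9=3
d|10:{1,2,5,10}  Σf=1+1+1+1=4
[q^16] f(1)=1,f(2)=1,f(4)=1,f(8)=1,f(16)=1 ⇒ 5
n=17: 17·1 1·17  f→[1+1]=2
q^20  k|20↦f(k): 20:1 10:1 5:1 4:1 2:1 1:1  a_20=6

4, 3, 4, 5, 2, 6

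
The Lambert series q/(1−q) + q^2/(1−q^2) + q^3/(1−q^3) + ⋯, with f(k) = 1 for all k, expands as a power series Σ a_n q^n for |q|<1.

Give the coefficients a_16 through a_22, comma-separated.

5, 2, 6, 2, 6, 4, 4

q^16  k|16↦f(k): 16:1 8:1 4:1 2:1 1:1  a_16=5
d|17:{1,17}  Σf=1+1=2
n=18: 18·1 9·2 6·3 3·6 2·9 1·18  f→[1+1+1+1+1+1]=6
d|19:{19,1}  Σf=1+1=2
q^20  k|20↦f(k): 1:1 2:1 4:1 5:1 10:1 20:1  a_20=6
q^21  k|21↦f(k): 21:1 7:1 3:1 1:1  a_21=4
[q^22] f(1)=1,f(2)=1,f(11)=1,f(22)=1 ⇒ 4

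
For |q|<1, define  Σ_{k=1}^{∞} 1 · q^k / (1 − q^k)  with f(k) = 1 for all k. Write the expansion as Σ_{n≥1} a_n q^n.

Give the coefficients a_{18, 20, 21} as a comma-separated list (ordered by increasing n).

6, 6, 4

n=18: 18·1 9·2 6·3 3·6 2·9 1·18  f→[1+1+1+1+1+1]=6
n=20: 20·1 10·2 5·4 4·5 2·10 1·20  f→[1+1+1+1+1+1]=6
n=21: 1·21 3·7 7·3 21·1  f→[1+1+1+1]=4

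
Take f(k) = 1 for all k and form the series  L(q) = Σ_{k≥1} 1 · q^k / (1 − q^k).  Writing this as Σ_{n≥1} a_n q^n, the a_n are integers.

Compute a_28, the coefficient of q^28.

n=28: 1·28 2·14 4·7 7·4 14·2 28·1  f→[1+1+1+1+1+1]=6

a_28 = 6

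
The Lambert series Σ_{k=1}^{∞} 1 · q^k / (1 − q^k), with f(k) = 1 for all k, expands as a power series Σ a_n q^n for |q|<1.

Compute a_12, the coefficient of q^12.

a_12 = 6

d|12:{12,6,4,3,2,1}  Σf=1+1+1+1+1+1=6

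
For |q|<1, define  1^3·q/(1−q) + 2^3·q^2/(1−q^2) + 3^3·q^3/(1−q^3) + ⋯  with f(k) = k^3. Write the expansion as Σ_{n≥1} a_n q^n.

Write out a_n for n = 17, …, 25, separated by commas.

4914, 6813, 6860, 9198, 9632, 11988, 12168, 16380, 15751

[q^17] f(17)=4913,f(1)=1 ⇒ 4914
[q^18] f(18)=5832,f(9)=729,f(6)=216,f(3)=27,f(2)=8,f(1)=1 ⇒ 6813
n=19: 19·1 1·19  f→[6859+1]=6860
q^20  k|20↦f(k): 1:1 2:8 4:64 5:125 10:1000 20:8000  a_20=9198
d|21:{21,7,3,1}  Σf=9261+343+27+1=9632
d|22:{22,11,2,1}  Σf=10648+1331+8+1=11988
q^23  k|23↦f(k): 23:12167 1:1  a_23=12168
[q^24] f(24)=13824,f(12)=1728,f(8)=512,f(6)=216,f(4)=64,f(3)=27,f(2)=8,f(1)=1 ⇒ 16380
q^25  k|25↦f(k): 25:15625 5:125 1:1  a_25=15751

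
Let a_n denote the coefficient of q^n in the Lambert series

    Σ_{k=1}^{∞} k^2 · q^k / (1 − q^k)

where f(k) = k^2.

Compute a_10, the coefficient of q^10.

a_10 = 130

n=10: 10·1 5·2 2·5 1·10  f→[100+25+4+1]=130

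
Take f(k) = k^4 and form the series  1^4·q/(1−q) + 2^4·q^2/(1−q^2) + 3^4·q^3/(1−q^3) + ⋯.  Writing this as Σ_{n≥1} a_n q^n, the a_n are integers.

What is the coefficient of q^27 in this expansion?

q^27  k|27↦f(k): 27:531441 9:6561 3:81 1:1  a_27=538084

a_27 = 538084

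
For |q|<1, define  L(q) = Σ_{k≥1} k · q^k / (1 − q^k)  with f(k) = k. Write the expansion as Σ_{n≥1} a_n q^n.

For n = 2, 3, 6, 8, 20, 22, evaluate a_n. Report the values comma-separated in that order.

n=2: 1·2 2·1  f→[1+2]=3
d|3:{1,3}  Σf=1+3=4
[q^6] f(6)=6,f(3)=3,f(2)=2,f(1)=1 ⇒ 12
n=8: 1·8 2·4 4·2 8·1  f→[1+2+4+8]=15
q^20  k|20↦f(k): 20:20 10:10 5:5 4:4 2:2 1:1  a_20=42
q^22  k|22↦f(k): 1:1 2:2 11:11 22:22  a_22=36

3, 4, 12, 15, 42, 36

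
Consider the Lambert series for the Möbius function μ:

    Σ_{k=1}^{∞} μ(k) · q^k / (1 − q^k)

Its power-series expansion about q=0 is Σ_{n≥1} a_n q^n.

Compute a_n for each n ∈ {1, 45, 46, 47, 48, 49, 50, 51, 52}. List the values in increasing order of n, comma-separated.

1, 0, 0, 0, 0, 0, 0, 0, 0

n=1: 1·1  μ→[1]=1
n=45: 45·1 15·3 9·5 5·9 3·15 1·45  μ→[0+1+0+(-1)+(-1)+1]=0
d|46:{1,2,23,46}  Σμ=1+(-1)+(-1)+1=0
q^47  k|47↦μ(k): 47:-1 1:1  a_47=0
n=48: 48·1 24·2 16·3 12·4 8·6 6·8 4·12 3·16 2·24 1·48  μ→[0+0+0+0+0+1+0+(-1)+(-1)+1]=0
d|49:{49,7,1}  Σμ=0+(-1)+1=0
q^50  k|50↦μ(k): 1:1 2:-1 5:-1 10:1 25:0 50:0  a_50=0
d|51:{1,3,17,51}  Σμ=1+(-1)+(-1)+1=0
[q^52] μ(52)=0,μ(26)=1,μ(13)=-1,μ(4)=0,μ(2)=-1,μ(1)=1 ⇒ 0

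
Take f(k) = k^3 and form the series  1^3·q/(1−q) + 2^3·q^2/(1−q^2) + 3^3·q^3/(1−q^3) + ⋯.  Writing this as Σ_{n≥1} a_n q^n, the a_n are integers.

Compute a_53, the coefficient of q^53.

a_53 = 148878

q^53  k|53↦f(k): 53:148877 1:1  a_53=148878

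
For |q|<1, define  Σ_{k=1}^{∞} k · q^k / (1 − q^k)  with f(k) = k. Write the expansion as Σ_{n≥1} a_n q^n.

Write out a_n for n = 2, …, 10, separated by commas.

n=2: 2·1 1·2  f→[2+1]=3
d|3:{3,1}  Σf=3+1=4
[q^4] f(1)=1,f(2)=2,f(4)=4 ⇒ 7
n=5: 1·5 5·1  f→[1+5]=6
n=6: 1·6 2·3 3·2 6·1  f→[1+2+3+6]=12
d|7:{1,7}  Σf=1+7=8
n=8: 1·8 2·4 4·2 8·1  f→[1+2+4+8]=15
q^9  k|9↦f(k): 9:9 3:3 1:1  a_9=13
n=10: 1·10 2·5 5·2 10·1  f→[1+2+5+10]=18

3, 4, 7, 6, 12, 8, 15, 13, 18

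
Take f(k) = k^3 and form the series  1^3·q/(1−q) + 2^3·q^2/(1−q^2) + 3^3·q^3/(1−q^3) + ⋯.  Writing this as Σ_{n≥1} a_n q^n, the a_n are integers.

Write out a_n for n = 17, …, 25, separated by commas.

[q^17] f(1)=1,f(17)=4913 ⇒ 4914
n=18: 18·1 9·2 6·3 3·6 2·9 1·18  f→[5832+729+216+27+8+1]=6813
q^19  k|19↦f(k): 19:6859 1:1  a_19=6860
n=20: 20·1 10·2 5·4 4·5 2·10 1·20  f→[8000+1000+125+64+8+1]=9198
n=21: 21·1 7·3 3·7 1·21  f→[9261+343+27+1]=9632
n=22: 22·1 11·2 2·11 1·22  f→[10648+1331+8+1]=11988
q^23  k|23↦f(k): 23:12167 1:1  a_23=12168
q^24  k|24↦f(k): 24:13824 12:1728 8:512 6:216 4:64 3:27 2:8 1:1  a_24=16380
q^25  k|25↦f(k): 1:1 5:125 25:15625  a_25=15751

4914, 6813, 6860, 9198, 9632, 11988, 12168, 16380, 15751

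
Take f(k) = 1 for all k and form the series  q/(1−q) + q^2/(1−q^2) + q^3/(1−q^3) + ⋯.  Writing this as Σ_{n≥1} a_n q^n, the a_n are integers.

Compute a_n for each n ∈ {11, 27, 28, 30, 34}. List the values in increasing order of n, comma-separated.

[q^11] f(1)=1,f(11)=1 ⇒ 2
d|27:{1,3,9,27}  Σf=1+1+1+1=4
q^28  k|28↦f(k): 28:1 14:1 7:1 4:1 2:1 1:1  a_28=6
n=30: 1·30 2·15 3·10 5·6 6·5 10·3 15·2 30·1  f→[1+1+1+1+1+1+1+1]=8
[q^34] f(34)=1,f(17)=1,f(2)=1,f(1)=1 ⇒ 4

2, 4, 6, 8, 4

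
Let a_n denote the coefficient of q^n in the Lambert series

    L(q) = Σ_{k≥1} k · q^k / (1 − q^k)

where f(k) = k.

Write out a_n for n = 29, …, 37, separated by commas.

d|29:{29,1}  Σf=29+1=30
d|30:{1,2,3,5,6,10,15,30}  Σf=1+2+3+5+6+10+15+30=72
[q^31] f(31)=31,f(1)=1 ⇒ 32
d|32:{1,2,4,8,16,32}  Σf=1+2+4+8+16+32=63
[q^33] f(33)=33,f(11)=11,f(3)=3,f(1)=1 ⇒ 48
d|34:{34,17,2,1}  Σf=34+17+2+1=54
d|35:{1,5,7,35}  Σf=1+5+7+35=48
n=36: 1·36 2·18 3·12 4·9 6·6 9·4 12·3 18·2 36·1  f→[1+2+3+4+6+9+12+18+36]=91
n=37: 37·1 1·37  f→[37+1]=38

30, 72, 32, 63, 48, 54, 48, 91, 38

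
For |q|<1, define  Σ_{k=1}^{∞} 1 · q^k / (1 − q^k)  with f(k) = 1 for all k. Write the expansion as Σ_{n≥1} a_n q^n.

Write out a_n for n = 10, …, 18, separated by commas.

d|10:{1,2,5,10}  Σf=1+1+1+1=4
q^11  k|11↦f(k): 11:1 1:1  a_11=2
d|12:{1,2,3,4,6,12}  Σf=1+1+1+1+1+1=6
q^13  k|13↦f(k): 1:1 13:1  a_13=2
[q^14] f(1)=1,f(2)=1,f(7)=1,f(14)=1 ⇒ 4
d|15:{15,5,3,1}  Σf=1+1+1+1=4
n=16: 1·16 2·8 4·4 8·2 16·1  f→[1+1+1+1+1]=5
n=17: 1·17 17·1  f→[1+1]=2
q^18  k|18↦f(k): 18:1 9:1 6:1 3:1 2:1 1:1  a_18=6

4, 2, 6, 2, 4, 4, 5, 2, 6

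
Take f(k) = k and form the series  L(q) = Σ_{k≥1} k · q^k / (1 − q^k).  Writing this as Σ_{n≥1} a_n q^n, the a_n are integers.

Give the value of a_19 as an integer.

a_19 = 20

d|19:{1,19}  Σf=1+19=20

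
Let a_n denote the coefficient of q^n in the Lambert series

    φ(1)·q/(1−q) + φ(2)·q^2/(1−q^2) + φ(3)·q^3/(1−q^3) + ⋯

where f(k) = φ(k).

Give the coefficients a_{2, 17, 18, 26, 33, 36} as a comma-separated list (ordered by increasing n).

q^2  k|2↦φ(k): 1:1 2:1  a_2=2
n=17: 1·17 17·1  φ→[1+16]=17
q^18  k|18↦φ(k): 18:6 9:6 6:2 3:2 2:1 1:1  a_18=18
[q^26] φ(1)=1,φ(2)=1,φ(13)=12,φ(26)=12 ⇒ 26
n=33: 1·33 3·11 11·3 33·1  φ→[1+2+10+20]=33
[q^36] φ(1)=1,φ(2)=1,φ(3)=2,φ(4)=2,φ(6)=2,φ(9)=6,φ(12)=4,φ(18)=6,φ(36)=12 ⇒ 36

2, 17, 18, 26, 33, 36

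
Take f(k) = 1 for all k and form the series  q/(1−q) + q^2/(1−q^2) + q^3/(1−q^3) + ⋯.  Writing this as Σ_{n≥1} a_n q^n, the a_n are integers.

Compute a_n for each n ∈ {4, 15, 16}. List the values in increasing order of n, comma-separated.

3, 4, 5

d|4:{1,2,4}  Σf=1+1+1=3
n=15: 1·15 3·5 5·3 15·1  f→[1+1+1+1]=4
d|16:{1,2,4,8,16}  Σf=1+1+1+1+1=5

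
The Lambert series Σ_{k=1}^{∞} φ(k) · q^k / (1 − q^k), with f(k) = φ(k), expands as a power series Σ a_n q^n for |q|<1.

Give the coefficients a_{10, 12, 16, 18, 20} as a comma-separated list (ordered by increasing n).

d|10:{1,2,5,10}  Σφ=1+1+4+4=10
n=12: 12·1 6·2 4·3 3·4 2·6 1·12  φ→[4+2+2+2+1+1]=12
d|16:{16,8,4,2,1}  Σφ=8+4+2+1+1=16
[q^18] φ(1)=1,φ(2)=1,φ(3)=2,φ(6)=2,φ(9)=6,φ(18)=6 ⇒ 18
[q^20] φ(1)=1,φ(2)=1,φ(4)=2,φ(5)=4,φ(10)=4,φ(20)=8 ⇒ 20

10, 12, 16, 18, 20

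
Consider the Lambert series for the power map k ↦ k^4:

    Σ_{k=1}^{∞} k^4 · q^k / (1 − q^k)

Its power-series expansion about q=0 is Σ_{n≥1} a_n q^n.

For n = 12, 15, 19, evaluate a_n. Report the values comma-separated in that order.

[q^12] f(12)=20736,f(6)=1296,f(4)=256,f(3)=81,f(2)=16,f(1)=1 ⇒ 22386
[q^15] f(1)=1,f(3)=81,f(5)=625,f(15)=50625 ⇒ 51332
d|19:{1,19}  Σf=1+130321=130322

22386, 51332, 130322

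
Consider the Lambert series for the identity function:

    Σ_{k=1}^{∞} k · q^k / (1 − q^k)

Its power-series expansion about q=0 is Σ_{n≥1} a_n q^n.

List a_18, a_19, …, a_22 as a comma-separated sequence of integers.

d|18:{1,2,3,6,9,18}  Σf=1+2+3+6+9+18=39
n=19: 19·1 1·19  f→[19+1]=20
q^20  k|20↦f(k): 20:20 10:10 5:5 4:4 2:2 1:1  a_20=42
n=21: 1·21 3·7 7·3 21·1  f→[1+3+7+21]=32
[q^22] f(22)=22,f(11)=11,f(2)=2,f(1)=1 ⇒ 36

39, 20, 42, 32, 36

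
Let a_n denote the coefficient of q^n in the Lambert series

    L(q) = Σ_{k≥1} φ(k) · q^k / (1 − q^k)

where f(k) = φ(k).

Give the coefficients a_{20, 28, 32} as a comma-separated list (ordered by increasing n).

q^20  k|20↦φ(k): 20:8 10:4 5:4 4:2 2:1 1:1  a_20=20
[q^28] φ(28)=12,φ(14)=6,φ(7)=6,φ(4)=2,φ(2)=1,φ(1)=1 ⇒ 28
q^32  k|32↦φ(k): 1:1 2:1 4:2 8:4 16:8 32:16  a_32=32

20, 28, 32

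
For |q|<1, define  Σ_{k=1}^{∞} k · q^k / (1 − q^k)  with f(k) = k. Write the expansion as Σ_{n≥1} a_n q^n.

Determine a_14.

a_14 = 24

d|14:{1,2,7,14}  Σf=1+2+7+14=24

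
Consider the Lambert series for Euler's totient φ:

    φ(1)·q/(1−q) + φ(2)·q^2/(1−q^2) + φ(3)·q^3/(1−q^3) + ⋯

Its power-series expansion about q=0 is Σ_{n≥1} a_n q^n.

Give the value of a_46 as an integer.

q^46  k|46↦φ(k): 46:22 23:22 2:1 1:1  a_46=46

a_46 = 46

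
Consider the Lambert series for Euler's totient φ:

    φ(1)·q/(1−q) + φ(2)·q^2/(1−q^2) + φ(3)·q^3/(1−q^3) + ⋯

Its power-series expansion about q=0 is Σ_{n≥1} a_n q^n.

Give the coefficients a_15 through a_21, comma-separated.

[q^15] φ(1)=1,φ(3)=2,φ(5)=4,φ(15)=8 ⇒ 15
q^16  k|16↦φ(k): 16:8 8:4 4:2 2:1 1:1  a_16=16
d|17:{17,1}  Σφ=16+1=17
q^18  k|18↦φ(k): 18:6 9:6 6:2 3:2 2:1 1:1  a_18=18
[q^19] φ(19)=18,φ(1)=1 ⇒ 19
n=20: 20·1 10·2 5·4 4·5 2·10 1·20  φ→[8+4+4+2+1+1]=20
[q^21] φ(21)=12,φ(7)=6,φ(3)=2,φ(1)=1 ⇒ 21

15, 16, 17, 18, 19, 20, 21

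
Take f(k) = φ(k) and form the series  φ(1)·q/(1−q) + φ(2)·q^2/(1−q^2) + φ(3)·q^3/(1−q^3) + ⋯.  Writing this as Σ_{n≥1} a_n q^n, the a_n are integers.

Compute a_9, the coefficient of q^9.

[q^9] φ(9)=6,φ(3)=2,φ(1)=1 ⇒ 9

a_9 = 9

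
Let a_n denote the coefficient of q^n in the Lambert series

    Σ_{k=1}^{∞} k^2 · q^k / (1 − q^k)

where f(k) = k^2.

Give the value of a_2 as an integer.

a_2 = 5

[q^2] f(2)=4,f(1)=1 ⇒ 5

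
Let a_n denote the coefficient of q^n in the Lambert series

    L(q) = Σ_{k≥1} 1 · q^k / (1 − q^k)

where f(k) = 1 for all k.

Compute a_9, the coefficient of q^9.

a_9 = 3

d|9:{9,3,1}  Σf=1+1+1=3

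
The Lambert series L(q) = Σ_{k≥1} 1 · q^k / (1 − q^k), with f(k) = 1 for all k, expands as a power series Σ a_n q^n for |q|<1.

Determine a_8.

a_8 = 4

d|8:{1,2,4,8}  Σf=1+1+1+1=4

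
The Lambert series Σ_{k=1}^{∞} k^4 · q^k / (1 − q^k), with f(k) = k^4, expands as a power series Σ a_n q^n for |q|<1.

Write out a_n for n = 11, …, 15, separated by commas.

14642, 22386, 28562, 40834, 51332

d|11:{1,11}  Σf=1+14641=14642
d|12:{1,2,3,4,6,12}  Σf=1+16+81+256+1296+20736=22386
[q^13] f(1)=1,f(13)=28561 ⇒ 28562
n=14: 14·1 7·2 2·7 1·14  f→[38416+2401+16+1]=40834
q^15  k|15↦f(k): 15:50625 5:625 3:81 1:1  a_15=51332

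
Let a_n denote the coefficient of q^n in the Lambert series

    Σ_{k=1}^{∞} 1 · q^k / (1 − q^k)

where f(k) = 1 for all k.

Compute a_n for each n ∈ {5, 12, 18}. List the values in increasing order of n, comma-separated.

d|5:{1,5}  Σf=1+1=2
n=12: 1·12 2·6 3·4 4·3 6·2 12·1  f→[1+1+1+1+1+1]=6
d|18:{1,2,3,6,9,18}  Σf=1+1+1+1+1+1=6

2, 6, 6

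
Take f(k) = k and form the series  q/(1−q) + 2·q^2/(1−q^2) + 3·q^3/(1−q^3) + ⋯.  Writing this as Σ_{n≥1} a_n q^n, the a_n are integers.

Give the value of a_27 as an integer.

[q^27] f(27)=27,f(9)=9,f(3)=3,f(1)=1 ⇒ 40

a_27 = 40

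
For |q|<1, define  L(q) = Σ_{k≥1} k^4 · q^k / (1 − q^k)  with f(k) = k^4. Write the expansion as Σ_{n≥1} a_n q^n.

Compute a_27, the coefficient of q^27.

q^27  k|27↦f(k): 27:531441 9:6561 3:81 1:1  a_27=538084

a_27 = 538084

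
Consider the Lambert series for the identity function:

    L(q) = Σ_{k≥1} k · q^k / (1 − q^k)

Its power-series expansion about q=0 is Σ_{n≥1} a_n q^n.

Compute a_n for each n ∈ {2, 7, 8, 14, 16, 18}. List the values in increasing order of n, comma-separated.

3, 8, 15, 24, 31, 39

q^2  k|2↦f(k): 2:2 1:1  a_2=3
[q^7] f(1)=1,f(7)=7 ⇒ 8
n=8: 1·8 2·4 4·2 8·1  f→[1+2+4+8]=15
[q^14] f(14)=14,f(7)=7,f(2)=2,f(1)=1 ⇒ 24
d|16:{16,8,4,2,1}  Σf=16+8+4+2+1=31
[q^18] f(18)=18,f(9)=9,f(6)=6,f(3)=3,f(2)=2,f(1)=1 ⇒ 39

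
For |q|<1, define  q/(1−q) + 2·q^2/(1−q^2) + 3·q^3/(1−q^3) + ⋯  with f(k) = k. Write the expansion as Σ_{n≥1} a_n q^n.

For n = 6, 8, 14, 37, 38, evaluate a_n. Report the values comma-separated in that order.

12, 15, 24, 38, 60

q^6  k|6↦f(k): 6:6 3:3 2:2 1:1  a_6=12
d|8:{8,4,2,1}  Σf=8+4+2+1=15
q^14  k|14↦f(k): 14:14 7:7 2:2 1:1  a_14=24
n=37: 1·37 37·1  f→[1+37]=38
n=38: 38·1 19·2 2·19 1·38  f→[38+19+2+1]=60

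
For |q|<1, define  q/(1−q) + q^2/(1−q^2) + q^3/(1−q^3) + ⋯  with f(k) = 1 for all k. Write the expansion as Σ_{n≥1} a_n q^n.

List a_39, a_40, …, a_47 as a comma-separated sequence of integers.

d|39:{1,3,13,39}  Σf=1+1+1+1=4
[q^40] f(40)=1,f(20)=1,f(10)=1,f(8)=1,f(5)=1,f(4)=1,f(2)=1,f(1)=1 ⇒ 8
d|41:{41,1}  Σf=1+1=2
n=42: 42·1 21·2 14·3 7·6 6·7 3·14 2·21 1·42  f→[1+1+1+1+1+1+1+1]=8
d|43:{43,1}  Σf=1+1=2
[q^44] f(44)=1,f(22)=1,f(11)=1,f(4)=1,f(2)=1,f(1)=1 ⇒ 6
n=45: 45·1 15·3 9·5 5·9 3·15 1·45  f→[1+1+1+1+1+1]=6
q^46  k|46↦f(k): 46:1 23:1 2:1 1:1  a_46=4
q^47  k|47↦f(k): 1:1 47:1  a_47=2

4, 8, 2, 8, 2, 6, 6, 4, 2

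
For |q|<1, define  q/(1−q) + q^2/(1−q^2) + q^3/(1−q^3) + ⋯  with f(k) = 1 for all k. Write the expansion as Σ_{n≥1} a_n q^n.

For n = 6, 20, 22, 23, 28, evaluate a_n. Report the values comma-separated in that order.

d|6:{6,3,2,1}  Σf=1+1+1+1=4
n=20: 20·1 10·2 5·4 4·5 2·10 1·20  f→[1+1+1+1+1+1]=6
n=22: 22·1 11·2 2·11 1·22  f→[1+1+1+1]=4
d|23:{1,23}  Σf=1+1=2
[q^28] f(1)=1,f(2)=1,f(4)=1,f(7)=1,f(14)=1,f(28)=1 ⇒ 6

4, 6, 4, 2, 6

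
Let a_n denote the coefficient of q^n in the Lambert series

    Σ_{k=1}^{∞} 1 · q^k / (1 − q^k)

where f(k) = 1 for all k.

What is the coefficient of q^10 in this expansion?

n=10: 1·10 2·5 5·2 10·1  f→[1+1+1+1]=4

a_10 = 4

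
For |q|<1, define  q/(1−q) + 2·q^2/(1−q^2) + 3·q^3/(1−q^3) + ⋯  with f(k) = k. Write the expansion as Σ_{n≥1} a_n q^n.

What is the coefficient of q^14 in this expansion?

a_14 = 24

[q^14] f(1)=1,f(2)=2,f(7)=7,f(14)=14 ⇒ 24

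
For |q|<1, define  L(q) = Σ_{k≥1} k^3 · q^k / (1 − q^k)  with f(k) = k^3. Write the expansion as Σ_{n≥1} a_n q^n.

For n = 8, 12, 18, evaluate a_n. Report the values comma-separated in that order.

585, 2044, 6813

n=8: 1·8 2·4 4·2 8·1  f→[1+8+64+512]=585
[q^12] f(1)=1,f(2)=8,f(3)=27,f(4)=64,f(6)=216,f(12)=1728 ⇒ 2044
d|18:{1,2,3,6,9,18}  Σf=1+8+27+216+729+5832=6813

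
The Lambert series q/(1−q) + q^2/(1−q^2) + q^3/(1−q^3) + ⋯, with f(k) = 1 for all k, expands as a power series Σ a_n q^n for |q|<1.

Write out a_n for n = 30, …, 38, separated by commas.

8, 2, 6, 4, 4, 4, 9, 2, 4

[q^30] f(1)=1,f(2)=1,f(3)=1,f(5)=1,f(6)=1,f(10)=1,f(15)=1,f(30)=1 ⇒ 8
[q^31] f(31)=1,f(1)=1 ⇒ 2
d|32:{32,16,8,4,2,1}  Σf=1+1+1+1+1+1=6
q^33  k|33↦f(k): 33:1 11:1 3:1 1:1  a_33=4
d|34:{1,2,17,34}  Σf=1+1+1+1=4
[q^35] f(35)=1,f(7)=1,f(5)=1,f(1)=1 ⇒ 4
[q^36] f(1)=1,f(2)=1,f(3)=1,f(4)=1,f(6)=1,f(9)=1,f(12)=1,f(18)=1,f(36)=1 ⇒ 9
n=37: 37·1 1·37  f→[1+1]=2
q^38  k|38↦f(k): 38:1 19:1 2:1 1:1  a_38=4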